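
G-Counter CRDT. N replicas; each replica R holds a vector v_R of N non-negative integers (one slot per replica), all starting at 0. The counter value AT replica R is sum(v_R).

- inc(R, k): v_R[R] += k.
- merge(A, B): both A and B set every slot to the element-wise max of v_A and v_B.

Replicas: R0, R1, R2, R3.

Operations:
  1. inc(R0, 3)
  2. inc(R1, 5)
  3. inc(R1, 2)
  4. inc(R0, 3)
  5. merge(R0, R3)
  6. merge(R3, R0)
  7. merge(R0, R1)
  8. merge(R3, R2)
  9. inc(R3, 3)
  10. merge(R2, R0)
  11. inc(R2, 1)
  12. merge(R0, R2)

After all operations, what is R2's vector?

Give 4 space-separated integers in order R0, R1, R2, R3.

Answer: 6 7 1 0

Derivation:
Op 1: inc R0 by 3 -> R0=(3,0,0,0) value=3
Op 2: inc R1 by 5 -> R1=(0,5,0,0) value=5
Op 3: inc R1 by 2 -> R1=(0,7,0,0) value=7
Op 4: inc R0 by 3 -> R0=(6,0,0,0) value=6
Op 5: merge R0<->R3 -> R0=(6,0,0,0) R3=(6,0,0,0)
Op 6: merge R3<->R0 -> R3=(6,0,0,0) R0=(6,0,0,0)
Op 7: merge R0<->R1 -> R0=(6,7,0,0) R1=(6,7,0,0)
Op 8: merge R3<->R2 -> R3=(6,0,0,0) R2=(6,0,0,0)
Op 9: inc R3 by 3 -> R3=(6,0,0,3) value=9
Op 10: merge R2<->R0 -> R2=(6,7,0,0) R0=(6,7,0,0)
Op 11: inc R2 by 1 -> R2=(6,7,1,0) value=14
Op 12: merge R0<->R2 -> R0=(6,7,1,0) R2=(6,7,1,0)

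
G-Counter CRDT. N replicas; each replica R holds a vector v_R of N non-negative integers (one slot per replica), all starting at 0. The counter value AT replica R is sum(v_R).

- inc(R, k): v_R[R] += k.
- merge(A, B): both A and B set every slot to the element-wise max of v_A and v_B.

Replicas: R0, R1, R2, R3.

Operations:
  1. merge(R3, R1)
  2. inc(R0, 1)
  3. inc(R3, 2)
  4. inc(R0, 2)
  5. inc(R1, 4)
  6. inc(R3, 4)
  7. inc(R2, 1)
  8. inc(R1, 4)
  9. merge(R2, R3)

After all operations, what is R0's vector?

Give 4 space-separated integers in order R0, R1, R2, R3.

Answer: 3 0 0 0

Derivation:
Op 1: merge R3<->R1 -> R3=(0,0,0,0) R1=(0,0,0,0)
Op 2: inc R0 by 1 -> R0=(1,0,0,0) value=1
Op 3: inc R3 by 2 -> R3=(0,0,0,2) value=2
Op 4: inc R0 by 2 -> R0=(3,0,0,0) value=3
Op 5: inc R1 by 4 -> R1=(0,4,0,0) value=4
Op 6: inc R3 by 4 -> R3=(0,0,0,6) value=6
Op 7: inc R2 by 1 -> R2=(0,0,1,0) value=1
Op 8: inc R1 by 4 -> R1=(0,8,0,0) value=8
Op 9: merge R2<->R3 -> R2=(0,0,1,6) R3=(0,0,1,6)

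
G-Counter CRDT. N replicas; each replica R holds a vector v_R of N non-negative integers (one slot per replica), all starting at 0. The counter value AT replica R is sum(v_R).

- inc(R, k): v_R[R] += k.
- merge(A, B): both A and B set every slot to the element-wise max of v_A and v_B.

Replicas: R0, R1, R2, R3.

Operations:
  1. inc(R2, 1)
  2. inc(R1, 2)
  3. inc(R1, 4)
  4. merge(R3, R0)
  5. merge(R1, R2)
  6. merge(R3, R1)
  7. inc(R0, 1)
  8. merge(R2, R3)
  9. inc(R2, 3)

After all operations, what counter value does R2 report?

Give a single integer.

Answer: 10

Derivation:
Op 1: inc R2 by 1 -> R2=(0,0,1,0) value=1
Op 2: inc R1 by 2 -> R1=(0,2,0,0) value=2
Op 3: inc R1 by 4 -> R1=(0,6,0,0) value=6
Op 4: merge R3<->R0 -> R3=(0,0,0,0) R0=(0,0,0,0)
Op 5: merge R1<->R2 -> R1=(0,6,1,0) R2=(0,6,1,0)
Op 6: merge R3<->R1 -> R3=(0,6,1,0) R1=(0,6,1,0)
Op 7: inc R0 by 1 -> R0=(1,0,0,0) value=1
Op 8: merge R2<->R3 -> R2=(0,6,1,0) R3=(0,6,1,0)
Op 9: inc R2 by 3 -> R2=(0,6,4,0) value=10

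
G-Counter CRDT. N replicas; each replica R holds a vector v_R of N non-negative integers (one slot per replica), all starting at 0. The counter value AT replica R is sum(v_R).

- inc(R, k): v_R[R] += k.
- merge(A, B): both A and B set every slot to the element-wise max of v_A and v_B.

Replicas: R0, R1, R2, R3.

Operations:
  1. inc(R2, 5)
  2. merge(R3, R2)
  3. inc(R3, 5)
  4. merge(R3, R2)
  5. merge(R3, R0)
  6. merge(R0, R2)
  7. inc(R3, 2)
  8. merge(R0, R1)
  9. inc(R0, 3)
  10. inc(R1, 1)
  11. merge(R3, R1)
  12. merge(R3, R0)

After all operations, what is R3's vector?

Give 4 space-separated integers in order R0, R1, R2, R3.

Op 1: inc R2 by 5 -> R2=(0,0,5,0) value=5
Op 2: merge R3<->R2 -> R3=(0,0,5,0) R2=(0,0,5,0)
Op 3: inc R3 by 5 -> R3=(0,0,5,5) value=10
Op 4: merge R3<->R2 -> R3=(0,0,5,5) R2=(0,0,5,5)
Op 5: merge R3<->R0 -> R3=(0,0,5,5) R0=(0,0,5,5)
Op 6: merge R0<->R2 -> R0=(0,0,5,5) R2=(0,0,5,5)
Op 7: inc R3 by 2 -> R3=(0,0,5,7) value=12
Op 8: merge R0<->R1 -> R0=(0,0,5,5) R1=(0,0,5,5)
Op 9: inc R0 by 3 -> R0=(3,0,5,5) value=13
Op 10: inc R1 by 1 -> R1=(0,1,5,5) value=11
Op 11: merge R3<->R1 -> R3=(0,1,5,7) R1=(0,1,5,7)
Op 12: merge R3<->R0 -> R3=(3,1,5,7) R0=(3,1,5,7)

Answer: 3 1 5 7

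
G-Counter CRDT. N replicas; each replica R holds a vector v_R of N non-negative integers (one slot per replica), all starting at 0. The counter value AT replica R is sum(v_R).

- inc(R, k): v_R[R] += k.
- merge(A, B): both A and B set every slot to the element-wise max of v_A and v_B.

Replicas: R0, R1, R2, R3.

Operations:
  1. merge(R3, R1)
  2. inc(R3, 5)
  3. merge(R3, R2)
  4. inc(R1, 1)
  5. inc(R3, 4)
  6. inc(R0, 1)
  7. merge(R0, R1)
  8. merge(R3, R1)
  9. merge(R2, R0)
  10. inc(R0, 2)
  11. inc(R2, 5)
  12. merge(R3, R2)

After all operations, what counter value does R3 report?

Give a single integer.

Op 1: merge R3<->R1 -> R3=(0,0,0,0) R1=(0,0,0,0)
Op 2: inc R3 by 5 -> R3=(0,0,0,5) value=5
Op 3: merge R3<->R2 -> R3=(0,0,0,5) R2=(0,0,0,5)
Op 4: inc R1 by 1 -> R1=(0,1,0,0) value=1
Op 5: inc R3 by 4 -> R3=(0,0,0,9) value=9
Op 6: inc R0 by 1 -> R0=(1,0,0,0) value=1
Op 7: merge R0<->R1 -> R0=(1,1,0,0) R1=(1,1,0,0)
Op 8: merge R3<->R1 -> R3=(1,1,0,9) R1=(1,1,0,9)
Op 9: merge R2<->R0 -> R2=(1,1,0,5) R0=(1,1,0,5)
Op 10: inc R0 by 2 -> R0=(3,1,0,5) value=9
Op 11: inc R2 by 5 -> R2=(1,1,5,5) value=12
Op 12: merge R3<->R2 -> R3=(1,1,5,9) R2=(1,1,5,9)

Answer: 16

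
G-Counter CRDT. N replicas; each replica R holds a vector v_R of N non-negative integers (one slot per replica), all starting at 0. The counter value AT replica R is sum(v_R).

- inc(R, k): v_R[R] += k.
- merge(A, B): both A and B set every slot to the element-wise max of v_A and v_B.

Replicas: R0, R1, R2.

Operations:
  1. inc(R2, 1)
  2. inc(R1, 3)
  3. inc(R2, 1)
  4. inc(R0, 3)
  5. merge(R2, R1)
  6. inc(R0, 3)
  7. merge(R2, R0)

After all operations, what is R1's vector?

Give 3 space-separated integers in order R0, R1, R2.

Op 1: inc R2 by 1 -> R2=(0,0,1) value=1
Op 2: inc R1 by 3 -> R1=(0,3,0) value=3
Op 3: inc R2 by 1 -> R2=(0,0,2) value=2
Op 4: inc R0 by 3 -> R0=(3,0,0) value=3
Op 5: merge R2<->R1 -> R2=(0,3,2) R1=(0,3,2)
Op 6: inc R0 by 3 -> R0=(6,0,0) value=6
Op 7: merge R2<->R0 -> R2=(6,3,2) R0=(6,3,2)

Answer: 0 3 2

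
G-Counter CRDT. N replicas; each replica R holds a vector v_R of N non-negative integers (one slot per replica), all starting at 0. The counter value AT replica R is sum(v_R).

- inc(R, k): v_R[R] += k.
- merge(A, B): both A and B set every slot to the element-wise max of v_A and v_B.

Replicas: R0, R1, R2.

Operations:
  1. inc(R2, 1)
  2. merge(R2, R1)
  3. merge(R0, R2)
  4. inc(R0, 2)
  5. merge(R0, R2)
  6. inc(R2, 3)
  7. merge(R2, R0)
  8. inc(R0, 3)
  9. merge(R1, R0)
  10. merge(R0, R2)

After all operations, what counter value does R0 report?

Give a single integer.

Answer: 9

Derivation:
Op 1: inc R2 by 1 -> R2=(0,0,1) value=1
Op 2: merge R2<->R1 -> R2=(0,0,1) R1=(0,0,1)
Op 3: merge R0<->R2 -> R0=(0,0,1) R2=(0,0,1)
Op 4: inc R0 by 2 -> R0=(2,0,1) value=3
Op 5: merge R0<->R2 -> R0=(2,0,1) R2=(2,0,1)
Op 6: inc R2 by 3 -> R2=(2,0,4) value=6
Op 7: merge R2<->R0 -> R2=(2,0,4) R0=(2,0,4)
Op 8: inc R0 by 3 -> R0=(5,0,4) value=9
Op 9: merge R1<->R0 -> R1=(5,0,4) R0=(5,0,4)
Op 10: merge R0<->R2 -> R0=(5,0,4) R2=(5,0,4)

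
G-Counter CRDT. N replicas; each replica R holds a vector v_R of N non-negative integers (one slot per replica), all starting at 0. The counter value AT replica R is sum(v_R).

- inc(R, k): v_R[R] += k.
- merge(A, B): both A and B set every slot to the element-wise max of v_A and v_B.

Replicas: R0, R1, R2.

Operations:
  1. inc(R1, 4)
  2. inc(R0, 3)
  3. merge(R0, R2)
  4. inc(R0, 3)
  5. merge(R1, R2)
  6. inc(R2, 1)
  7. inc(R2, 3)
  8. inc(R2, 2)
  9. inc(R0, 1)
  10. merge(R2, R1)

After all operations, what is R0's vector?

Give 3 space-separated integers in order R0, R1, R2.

Op 1: inc R1 by 4 -> R1=(0,4,0) value=4
Op 2: inc R0 by 3 -> R0=(3,0,0) value=3
Op 3: merge R0<->R2 -> R0=(3,0,0) R2=(3,0,0)
Op 4: inc R0 by 3 -> R0=(6,0,0) value=6
Op 5: merge R1<->R2 -> R1=(3,4,0) R2=(3,4,0)
Op 6: inc R2 by 1 -> R2=(3,4,1) value=8
Op 7: inc R2 by 3 -> R2=(3,4,4) value=11
Op 8: inc R2 by 2 -> R2=(3,4,6) value=13
Op 9: inc R0 by 1 -> R0=(7,0,0) value=7
Op 10: merge R2<->R1 -> R2=(3,4,6) R1=(3,4,6)

Answer: 7 0 0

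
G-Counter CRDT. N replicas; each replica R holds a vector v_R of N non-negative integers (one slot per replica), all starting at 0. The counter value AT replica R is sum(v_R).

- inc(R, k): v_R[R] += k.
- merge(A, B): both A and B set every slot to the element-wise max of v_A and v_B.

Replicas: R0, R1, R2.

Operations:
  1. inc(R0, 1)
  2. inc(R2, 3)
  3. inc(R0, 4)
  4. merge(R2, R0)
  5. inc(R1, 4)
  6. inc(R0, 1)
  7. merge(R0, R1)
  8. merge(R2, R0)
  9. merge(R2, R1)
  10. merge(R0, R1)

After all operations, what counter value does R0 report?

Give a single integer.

Answer: 13

Derivation:
Op 1: inc R0 by 1 -> R0=(1,0,0) value=1
Op 2: inc R2 by 3 -> R2=(0,0,3) value=3
Op 3: inc R0 by 4 -> R0=(5,0,0) value=5
Op 4: merge R2<->R0 -> R2=(5,0,3) R0=(5,0,3)
Op 5: inc R1 by 4 -> R1=(0,4,0) value=4
Op 6: inc R0 by 1 -> R0=(6,0,3) value=9
Op 7: merge R0<->R1 -> R0=(6,4,3) R1=(6,4,3)
Op 8: merge R2<->R0 -> R2=(6,4,3) R0=(6,4,3)
Op 9: merge R2<->R1 -> R2=(6,4,3) R1=(6,4,3)
Op 10: merge R0<->R1 -> R0=(6,4,3) R1=(6,4,3)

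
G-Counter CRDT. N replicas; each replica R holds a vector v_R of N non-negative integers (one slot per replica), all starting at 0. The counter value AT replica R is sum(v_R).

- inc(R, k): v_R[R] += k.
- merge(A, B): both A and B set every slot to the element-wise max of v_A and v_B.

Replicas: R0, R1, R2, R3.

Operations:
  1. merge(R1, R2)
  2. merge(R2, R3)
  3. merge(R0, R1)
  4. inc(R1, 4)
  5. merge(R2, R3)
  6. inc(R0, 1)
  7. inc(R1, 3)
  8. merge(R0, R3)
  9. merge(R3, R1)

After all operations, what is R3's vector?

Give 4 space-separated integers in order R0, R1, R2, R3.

Op 1: merge R1<->R2 -> R1=(0,0,0,0) R2=(0,0,0,0)
Op 2: merge R2<->R3 -> R2=(0,0,0,0) R3=(0,0,0,0)
Op 3: merge R0<->R1 -> R0=(0,0,0,0) R1=(0,0,0,0)
Op 4: inc R1 by 4 -> R1=(0,4,0,0) value=4
Op 5: merge R2<->R3 -> R2=(0,0,0,0) R3=(0,0,0,0)
Op 6: inc R0 by 1 -> R0=(1,0,0,0) value=1
Op 7: inc R1 by 3 -> R1=(0,7,0,0) value=7
Op 8: merge R0<->R3 -> R0=(1,0,0,0) R3=(1,0,0,0)
Op 9: merge R3<->R1 -> R3=(1,7,0,0) R1=(1,7,0,0)

Answer: 1 7 0 0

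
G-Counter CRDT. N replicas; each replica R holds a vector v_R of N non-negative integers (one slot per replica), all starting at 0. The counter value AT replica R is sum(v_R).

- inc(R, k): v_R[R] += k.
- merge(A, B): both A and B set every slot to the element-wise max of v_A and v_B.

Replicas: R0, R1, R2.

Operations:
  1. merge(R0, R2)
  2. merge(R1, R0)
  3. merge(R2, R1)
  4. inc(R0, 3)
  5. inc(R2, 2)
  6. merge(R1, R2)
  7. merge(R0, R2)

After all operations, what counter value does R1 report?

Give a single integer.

Answer: 2

Derivation:
Op 1: merge R0<->R2 -> R0=(0,0,0) R2=(0,0,0)
Op 2: merge R1<->R0 -> R1=(0,0,0) R0=(0,0,0)
Op 3: merge R2<->R1 -> R2=(0,0,0) R1=(0,0,0)
Op 4: inc R0 by 3 -> R0=(3,0,0) value=3
Op 5: inc R2 by 2 -> R2=(0,0,2) value=2
Op 6: merge R1<->R2 -> R1=(0,0,2) R2=(0,0,2)
Op 7: merge R0<->R2 -> R0=(3,0,2) R2=(3,0,2)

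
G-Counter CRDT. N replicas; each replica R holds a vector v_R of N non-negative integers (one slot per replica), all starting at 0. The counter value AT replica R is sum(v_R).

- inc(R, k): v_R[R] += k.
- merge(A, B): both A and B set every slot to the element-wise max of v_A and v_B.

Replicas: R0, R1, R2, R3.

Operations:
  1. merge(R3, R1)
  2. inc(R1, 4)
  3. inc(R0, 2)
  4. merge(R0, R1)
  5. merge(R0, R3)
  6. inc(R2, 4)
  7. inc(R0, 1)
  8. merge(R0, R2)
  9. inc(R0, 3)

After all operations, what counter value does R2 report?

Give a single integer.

Op 1: merge R3<->R1 -> R3=(0,0,0,0) R1=(0,0,0,0)
Op 2: inc R1 by 4 -> R1=(0,4,0,0) value=4
Op 3: inc R0 by 2 -> R0=(2,0,0,0) value=2
Op 4: merge R0<->R1 -> R0=(2,4,0,0) R1=(2,4,0,0)
Op 5: merge R0<->R3 -> R0=(2,4,0,0) R3=(2,4,0,0)
Op 6: inc R2 by 4 -> R2=(0,0,4,0) value=4
Op 7: inc R0 by 1 -> R0=(3,4,0,0) value=7
Op 8: merge R0<->R2 -> R0=(3,4,4,0) R2=(3,4,4,0)
Op 9: inc R0 by 3 -> R0=(6,4,4,0) value=14

Answer: 11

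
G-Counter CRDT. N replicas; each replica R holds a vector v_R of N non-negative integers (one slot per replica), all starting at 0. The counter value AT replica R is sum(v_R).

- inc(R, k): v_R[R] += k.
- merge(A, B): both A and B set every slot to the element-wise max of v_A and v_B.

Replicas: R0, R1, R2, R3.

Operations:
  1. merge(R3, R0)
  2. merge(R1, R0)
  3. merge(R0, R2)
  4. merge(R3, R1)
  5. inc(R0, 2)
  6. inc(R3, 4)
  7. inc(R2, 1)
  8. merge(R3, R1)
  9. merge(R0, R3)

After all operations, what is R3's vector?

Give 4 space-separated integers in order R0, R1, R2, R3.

Answer: 2 0 0 4

Derivation:
Op 1: merge R3<->R0 -> R3=(0,0,0,0) R0=(0,0,0,0)
Op 2: merge R1<->R0 -> R1=(0,0,0,0) R0=(0,0,0,0)
Op 3: merge R0<->R2 -> R0=(0,0,0,0) R2=(0,0,0,0)
Op 4: merge R3<->R1 -> R3=(0,0,0,0) R1=(0,0,0,0)
Op 5: inc R0 by 2 -> R0=(2,0,0,0) value=2
Op 6: inc R3 by 4 -> R3=(0,0,0,4) value=4
Op 7: inc R2 by 1 -> R2=(0,0,1,0) value=1
Op 8: merge R3<->R1 -> R3=(0,0,0,4) R1=(0,0,0,4)
Op 9: merge R0<->R3 -> R0=(2,0,0,4) R3=(2,0,0,4)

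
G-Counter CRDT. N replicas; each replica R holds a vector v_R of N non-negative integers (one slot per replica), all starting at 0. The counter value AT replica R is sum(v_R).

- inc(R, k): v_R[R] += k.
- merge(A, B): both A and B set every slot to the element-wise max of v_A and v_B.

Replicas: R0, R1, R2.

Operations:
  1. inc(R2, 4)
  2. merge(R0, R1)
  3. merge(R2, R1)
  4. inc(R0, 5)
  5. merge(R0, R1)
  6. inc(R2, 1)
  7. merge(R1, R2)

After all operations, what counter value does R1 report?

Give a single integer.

Op 1: inc R2 by 4 -> R2=(0,0,4) value=4
Op 2: merge R0<->R1 -> R0=(0,0,0) R1=(0,0,0)
Op 3: merge R2<->R1 -> R2=(0,0,4) R1=(0,0,4)
Op 4: inc R0 by 5 -> R0=(5,0,0) value=5
Op 5: merge R0<->R1 -> R0=(5,0,4) R1=(5,0,4)
Op 6: inc R2 by 1 -> R2=(0,0,5) value=5
Op 7: merge R1<->R2 -> R1=(5,0,5) R2=(5,0,5)

Answer: 10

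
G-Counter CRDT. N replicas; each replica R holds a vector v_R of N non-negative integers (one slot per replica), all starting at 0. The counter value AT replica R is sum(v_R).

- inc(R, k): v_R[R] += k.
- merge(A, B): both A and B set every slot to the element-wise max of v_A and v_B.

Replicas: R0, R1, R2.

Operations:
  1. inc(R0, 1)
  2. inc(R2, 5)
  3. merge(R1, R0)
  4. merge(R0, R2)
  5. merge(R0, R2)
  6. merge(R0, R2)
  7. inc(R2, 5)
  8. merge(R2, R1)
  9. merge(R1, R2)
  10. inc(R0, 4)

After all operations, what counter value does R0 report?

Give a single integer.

Answer: 10

Derivation:
Op 1: inc R0 by 1 -> R0=(1,0,0) value=1
Op 2: inc R2 by 5 -> R2=(0,0,5) value=5
Op 3: merge R1<->R0 -> R1=(1,0,0) R0=(1,0,0)
Op 4: merge R0<->R2 -> R0=(1,0,5) R2=(1,0,5)
Op 5: merge R0<->R2 -> R0=(1,0,5) R2=(1,0,5)
Op 6: merge R0<->R2 -> R0=(1,0,5) R2=(1,0,5)
Op 7: inc R2 by 5 -> R2=(1,0,10) value=11
Op 8: merge R2<->R1 -> R2=(1,0,10) R1=(1,0,10)
Op 9: merge R1<->R2 -> R1=(1,0,10) R2=(1,0,10)
Op 10: inc R0 by 4 -> R0=(5,0,5) value=10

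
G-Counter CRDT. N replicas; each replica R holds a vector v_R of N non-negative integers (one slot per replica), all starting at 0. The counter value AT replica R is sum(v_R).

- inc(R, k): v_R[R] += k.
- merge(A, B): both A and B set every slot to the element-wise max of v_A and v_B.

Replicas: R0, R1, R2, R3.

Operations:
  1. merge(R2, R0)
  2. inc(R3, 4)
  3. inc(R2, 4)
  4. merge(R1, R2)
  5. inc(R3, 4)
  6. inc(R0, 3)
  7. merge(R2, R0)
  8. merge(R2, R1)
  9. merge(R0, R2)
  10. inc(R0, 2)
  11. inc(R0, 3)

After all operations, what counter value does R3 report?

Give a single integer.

Answer: 8

Derivation:
Op 1: merge R2<->R0 -> R2=(0,0,0,0) R0=(0,0,0,0)
Op 2: inc R3 by 4 -> R3=(0,0,0,4) value=4
Op 3: inc R2 by 4 -> R2=(0,0,4,0) value=4
Op 4: merge R1<->R2 -> R1=(0,0,4,0) R2=(0,0,4,0)
Op 5: inc R3 by 4 -> R3=(0,0,0,8) value=8
Op 6: inc R0 by 3 -> R0=(3,0,0,0) value=3
Op 7: merge R2<->R0 -> R2=(3,0,4,0) R0=(3,0,4,0)
Op 8: merge R2<->R1 -> R2=(3,0,4,0) R1=(3,0,4,0)
Op 9: merge R0<->R2 -> R0=(3,0,4,0) R2=(3,0,4,0)
Op 10: inc R0 by 2 -> R0=(5,0,4,0) value=9
Op 11: inc R0 by 3 -> R0=(8,0,4,0) value=12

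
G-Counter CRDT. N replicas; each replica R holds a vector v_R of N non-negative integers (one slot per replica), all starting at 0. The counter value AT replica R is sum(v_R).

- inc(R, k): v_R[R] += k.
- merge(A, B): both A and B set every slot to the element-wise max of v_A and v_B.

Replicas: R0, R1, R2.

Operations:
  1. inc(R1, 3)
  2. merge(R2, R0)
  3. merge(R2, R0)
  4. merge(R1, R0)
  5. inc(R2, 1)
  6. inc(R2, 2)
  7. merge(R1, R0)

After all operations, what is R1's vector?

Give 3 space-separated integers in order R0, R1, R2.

Answer: 0 3 0

Derivation:
Op 1: inc R1 by 3 -> R1=(0,3,0) value=3
Op 2: merge R2<->R0 -> R2=(0,0,0) R0=(0,0,0)
Op 3: merge R2<->R0 -> R2=(0,0,0) R0=(0,0,0)
Op 4: merge R1<->R0 -> R1=(0,3,0) R0=(0,3,0)
Op 5: inc R2 by 1 -> R2=(0,0,1) value=1
Op 6: inc R2 by 2 -> R2=(0,0,3) value=3
Op 7: merge R1<->R0 -> R1=(0,3,0) R0=(0,3,0)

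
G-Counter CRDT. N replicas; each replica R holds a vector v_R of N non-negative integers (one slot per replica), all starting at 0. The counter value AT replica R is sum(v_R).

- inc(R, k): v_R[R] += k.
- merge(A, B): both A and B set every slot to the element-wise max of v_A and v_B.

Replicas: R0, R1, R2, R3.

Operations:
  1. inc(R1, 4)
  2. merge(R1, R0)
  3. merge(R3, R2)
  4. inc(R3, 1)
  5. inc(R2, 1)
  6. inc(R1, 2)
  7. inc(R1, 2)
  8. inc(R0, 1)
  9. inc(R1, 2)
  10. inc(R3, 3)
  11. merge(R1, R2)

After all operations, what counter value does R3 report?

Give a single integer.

Op 1: inc R1 by 4 -> R1=(0,4,0,0) value=4
Op 2: merge R1<->R0 -> R1=(0,4,0,0) R0=(0,4,0,0)
Op 3: merge R3<->R2 -> R3=(0,0,0,0) R2=(0,0,0,0)
Op 4: inc R3 by 1 -> R3=(0,0,0,1) value=1
Op 5: inc R2 by 1 -> R2=(0,0,1,0) value=1
Op 6: inc R1 by 2 -> R1=(0,6,0,0) value=6
Op 7: inc R1 by 2 -> R1=(0,8,0,0) value=8
Op 8: inc R0 by 1 -> R0=(1,4,0,0) value=5
Op 9: inc R1 by 2 -> R1=(0,10,0,0) value=10
Op 10: inc R3 by 3 -> R3=(0,0,0,4) value=4
Op 11: merge R1<->R2 -> R1=(0,10,1,0) R2=(0,10,1,0)

Answer: 4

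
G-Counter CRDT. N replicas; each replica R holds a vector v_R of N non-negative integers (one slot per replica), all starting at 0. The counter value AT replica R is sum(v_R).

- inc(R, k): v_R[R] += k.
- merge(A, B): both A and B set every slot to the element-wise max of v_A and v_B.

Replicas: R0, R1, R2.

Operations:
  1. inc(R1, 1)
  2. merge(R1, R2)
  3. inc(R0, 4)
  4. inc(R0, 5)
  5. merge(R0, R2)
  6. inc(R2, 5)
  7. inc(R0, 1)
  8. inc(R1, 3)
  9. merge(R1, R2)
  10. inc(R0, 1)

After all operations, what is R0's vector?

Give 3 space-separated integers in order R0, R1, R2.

Op 1: inc R1 by 1 -> R1=(0,1,0) value=1
Op 2: merge R1<->R2 -> R1=(0,1,0) R2=(0,1,0)
Op 3: inc R0 by 4 -> R0=(4,0,0) value=4
Op 4: inc R0 by 5 -> R0=(9,0,0) value=9
Op 5: merge R0<->R2 -> R0=(9,1,0) R2=(9,1,0)
Op 6: inc R2 by 5 -> R2=(9,1,5) value=15
Op 7: inc R0 by 1 -> R0=(10,1,0) value=11
Op 8: inc R1 by 3 -> R1=(0,4,0) value=4
Op 9: merge R1<->R2 -> R1=(9,4,5) R2=(9,4,5)
Op 10: inc R0 by 1 -> R0=(11,1,0) value=12

Answer: 11 1 0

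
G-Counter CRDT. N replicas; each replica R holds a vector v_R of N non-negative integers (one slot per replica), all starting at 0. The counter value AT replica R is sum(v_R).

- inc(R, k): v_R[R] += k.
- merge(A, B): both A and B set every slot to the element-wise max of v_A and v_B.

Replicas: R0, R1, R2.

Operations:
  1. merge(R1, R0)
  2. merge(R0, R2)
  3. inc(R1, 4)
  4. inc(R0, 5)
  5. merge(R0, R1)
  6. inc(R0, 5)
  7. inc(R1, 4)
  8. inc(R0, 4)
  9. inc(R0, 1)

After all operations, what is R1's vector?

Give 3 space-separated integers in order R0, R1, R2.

Op 1: merge R1<->R0 -> R1=(0,0,0) R0=(0,0,0)
Op 2: merge R0<->R2 -> R0=(0,0,0) R2=(0,0,0)
Op 3: inc R1 by 4 -> R1=(0,4,0) value=4
Op 4: inc R0 by 5 -> R0=(5,0,0) value=5
Op 5: merge R0<->R1 -> R0=(5,4,0) R1=(5,4,0)
Op 6: inc R0 by 5 -> R0=(10,4,0) value=14
Op 7: inc R1 by 4 -> R1=(5,8,0) value=13
Op 8: inc R0 by 4 -> R0=(14,4,0) value=18
Op 9: inc R0 by 1 -> R0=(15,4,0) value=19

Answer: 5 8 0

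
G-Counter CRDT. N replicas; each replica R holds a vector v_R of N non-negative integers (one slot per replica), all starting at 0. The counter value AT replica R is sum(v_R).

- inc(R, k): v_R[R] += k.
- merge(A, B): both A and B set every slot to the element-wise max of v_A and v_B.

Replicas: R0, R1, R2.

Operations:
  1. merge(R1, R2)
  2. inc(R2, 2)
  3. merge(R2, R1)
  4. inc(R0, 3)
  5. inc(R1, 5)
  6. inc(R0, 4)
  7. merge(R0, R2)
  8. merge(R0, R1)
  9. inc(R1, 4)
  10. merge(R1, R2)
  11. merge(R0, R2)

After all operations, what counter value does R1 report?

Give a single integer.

Op 1: merge R1<->R2 -> R1=(0,0,0) R2=(0,0,0)
Op 2: inc R2 by 2 -> R2=(0,0,2) value=2
Op 3: merge R2<->R1 -> R2=(0,0,2) R1=(0,0,2)
Op 4: inc R0 by 3 -> R0=(3,0,0) value=3
Op 5: inc R1 by 5 -> R1=(0,5,2) value=7
Op 6: inc R0 by 4 -> R0=(7,0,0) value=7
Op 7: merge R0<->R2 -> R0=(7,0,2) R2=(7,0,2)
Op 8: merge R0<->R1 -> R0=(7,5,2) R1=(7,5,2)
Op 9: inc R1 by 4 -> R1=(7,9,2) value=18
Op 10: merge R1<->R2 -> R1=(7,9,2) R2=(7,9,2)
Op 11: merge R0<->R2 -> R0=(7,9,2) R2=(7,9,2)

Answer: 18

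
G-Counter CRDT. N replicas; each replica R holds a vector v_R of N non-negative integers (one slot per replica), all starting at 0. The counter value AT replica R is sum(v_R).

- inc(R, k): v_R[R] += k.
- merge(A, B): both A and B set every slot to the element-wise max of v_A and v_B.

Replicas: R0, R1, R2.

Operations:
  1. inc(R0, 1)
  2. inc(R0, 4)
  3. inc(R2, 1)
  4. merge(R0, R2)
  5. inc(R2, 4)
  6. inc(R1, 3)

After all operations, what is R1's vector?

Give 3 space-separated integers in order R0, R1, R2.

Answer: 0 3 0

Derivation:
Op 1: inc R0 by 1 -> R0=(1,0,0) value=1
Op 2: inc R0 by 4 -> R0=(5,0,0) value=5
Op 3: inc R2 by 1 -> R2=(0,0,1) value=1
Op 4: merge R0<->R2 -> R0=(5,0,1) R2=(5,0,1)
Op 5: inc R2 by 4 -> R2=(5,0,5) value=10
Op 6: inc R1 by 3 -> R1=(0,3,0) value=3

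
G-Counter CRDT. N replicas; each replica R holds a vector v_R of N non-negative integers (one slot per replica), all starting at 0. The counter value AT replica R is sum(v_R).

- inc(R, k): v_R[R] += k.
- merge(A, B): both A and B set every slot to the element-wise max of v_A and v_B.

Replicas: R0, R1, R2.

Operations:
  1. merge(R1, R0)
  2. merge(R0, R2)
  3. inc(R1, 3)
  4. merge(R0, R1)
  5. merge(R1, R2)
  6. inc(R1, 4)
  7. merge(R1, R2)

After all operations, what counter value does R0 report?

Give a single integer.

Op 1: merge R1<->R0 -> R1=(0,0,0) R0=(0,0,0)
Op 2: merge R0<->R2 -> R0=(0,0,0) R2=(0,0,0)
Op 3: inc R1 by 3 -> R1=(0,3,0) value=3
Op 4: merge R0<->R1 -> R0=(0,3,0) R1=(0,3,0)
Op 5: merge R1<->R2 -> R1=(0,3,0) R2=(0,3,0)
Op 6: inc R1 by 4 -> R1=(0,7,0) value=7
Op 7: merge R1<->R2 -> R1=(0,7,0) R2=(0,7,0)

Answer: 3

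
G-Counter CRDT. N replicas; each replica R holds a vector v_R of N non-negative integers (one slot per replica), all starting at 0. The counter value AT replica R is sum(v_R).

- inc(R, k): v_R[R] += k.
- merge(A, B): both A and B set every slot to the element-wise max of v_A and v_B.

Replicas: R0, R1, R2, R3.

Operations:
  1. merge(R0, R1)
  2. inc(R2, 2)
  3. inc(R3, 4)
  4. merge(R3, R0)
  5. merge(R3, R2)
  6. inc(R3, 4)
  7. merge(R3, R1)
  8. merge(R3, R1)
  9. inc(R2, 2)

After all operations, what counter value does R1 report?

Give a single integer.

Op 1: merge R0<->R1 -> R0=(0,0,0,0) R1=(0,0,0,0)
Op 2: inc R2 by 2 -> R2=(0,0,2,0) value=2
Op 3: inc R3 by 4 -> R3=(0,0,0,4) value=4
Op 4: merge R3<->R0 -> R3=(0,0,0,4) R0=(0,0,0,4)
Op 5: merge R3<->R2 -> R3=(0,0,2,4) R2=(0,0,2,4)
Op 6: inc R3 by 4 -> R3=(0,0,2,8) value=10
Op 7: merge R3<->R1 -> R3=(0,0,2,8) R1=(0,0,2,8)
Op 8: merge R3<->R1 -> R3=(0,0,2,8) R1=(0,0,2,8)
Op 9: inc R2 by 2 -> R2=(0,0,4,4) value=8

Answer: 10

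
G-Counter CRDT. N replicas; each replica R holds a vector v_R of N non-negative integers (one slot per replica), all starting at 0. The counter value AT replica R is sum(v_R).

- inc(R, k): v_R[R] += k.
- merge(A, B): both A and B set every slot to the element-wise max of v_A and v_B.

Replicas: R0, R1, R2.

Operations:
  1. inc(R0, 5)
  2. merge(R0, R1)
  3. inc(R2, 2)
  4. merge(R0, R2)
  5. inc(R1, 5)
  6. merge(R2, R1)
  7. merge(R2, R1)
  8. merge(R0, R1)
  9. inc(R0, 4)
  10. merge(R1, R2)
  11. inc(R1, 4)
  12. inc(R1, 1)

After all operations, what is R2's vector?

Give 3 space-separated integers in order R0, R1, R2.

Op 1: inc R0 by 5 -> R0=(5,0,0) value=5
Op 2: merge R0<->R1 -> R0=(5,0,0) R1=(5,0,0)
Op 3: inc R2 by 2 -> R2=(0,0,2) value=2
Op 4: merge R0<->R2 -> R0=(5,0,2) R2=(5,0,2)
Op 5: inc R1 by 5 -> R1=(5,5,0) value=10
Op 6: merge R2<->R1 -> R2=(5,5,2) R1=(5,5,2)
Op 7: merge R2<->R1 -> R2=(5,5,2) R1=(5,5,2)
Op 8: merge R0<->R1 -> R0=(5,5,2) R1=(5,5,2)
Op 9: inc R0 by 4 -> R0=(9,5,2) value=16
Op 10: merge R1<->R2 -> R1=(5,5,2) R2=(5,5,2)
Op 11: inc R1 by 4 -> R1=(5,9,2) value=16
Op 12: inc R1 by 1 -> R1=(5,10,2) value=17

Answer: 5 5 2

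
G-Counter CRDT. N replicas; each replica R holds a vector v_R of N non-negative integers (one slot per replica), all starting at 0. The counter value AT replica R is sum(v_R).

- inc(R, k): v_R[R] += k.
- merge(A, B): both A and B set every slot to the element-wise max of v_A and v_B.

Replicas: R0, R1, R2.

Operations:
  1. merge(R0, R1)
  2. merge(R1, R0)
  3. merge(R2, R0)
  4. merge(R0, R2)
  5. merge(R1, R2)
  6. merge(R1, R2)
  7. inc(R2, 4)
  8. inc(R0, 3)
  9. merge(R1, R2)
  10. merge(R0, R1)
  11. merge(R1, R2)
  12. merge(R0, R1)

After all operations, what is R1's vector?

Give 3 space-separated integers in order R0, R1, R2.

Op 1: merge R0<->R1 -> R0=(0,0,0) R1=(0,0,0)
Op 2: merge R1<->R0 -> R1=(0,0,0) R0=(0,0,0)
Op 3: merge R2<->R0 -> R2=(0,0,0) R0=(0,0,0)
Op 4: merge R0<->R2 -> R0=(0,0,0) R2=(0,0,0)
Op 5: merge R1<->R2 -> R1=(0,0,0) R2=(0,0,0)
Op 6: merge R1<->R2 -> R1=(0,0,0) R2=(0,0,0)
Op 7: inc R2 by 4 -> R2=(0,0,4) value=4
Op 8: inc R0 by 3 -> R0=(3,0,0) value=3
Op 9: merge R1<->R2 -> R1=(0,0,4) R2=(0,0,4)
Op 10: merge R0<->R1 -> R0=(3,0,4) R1=(3,0,4)
Op 11: merge R1<->R2 -> R1=(3,0,4) R2=(3,0,4)
Op 12: merge R0<->R1 -> R0=(3,0,4) R1=(3,0,4)

Answer: 3 0 4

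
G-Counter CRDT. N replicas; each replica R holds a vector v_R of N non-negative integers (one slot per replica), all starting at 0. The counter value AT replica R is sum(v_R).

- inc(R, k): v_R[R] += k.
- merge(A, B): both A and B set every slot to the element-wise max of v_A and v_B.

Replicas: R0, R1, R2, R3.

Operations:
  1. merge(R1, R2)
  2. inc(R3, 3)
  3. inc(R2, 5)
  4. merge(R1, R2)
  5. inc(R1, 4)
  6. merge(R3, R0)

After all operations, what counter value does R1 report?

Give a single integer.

Answer: 9

Derivation:
Op 1: merge R1<->R2 -> R1=(0,0,0,0) R2=(0,0,0,0)
Op 2: inc R3 by 3 -> R3=(0,0,0,3) value=3
Op 3: inc R2 by 5 -> R2=(0,0,5,0) value=5
Op 4: merge R1<->R2 -> R1=(0,0,5,0) R2=(0,0,5,0)
Op 5: inc R1 by 4 -> R1=(0,4,5,0) value=9
Op 6: merge R3<->R0 -> R3=(0,0,0,3) R0=(0,0,0,3)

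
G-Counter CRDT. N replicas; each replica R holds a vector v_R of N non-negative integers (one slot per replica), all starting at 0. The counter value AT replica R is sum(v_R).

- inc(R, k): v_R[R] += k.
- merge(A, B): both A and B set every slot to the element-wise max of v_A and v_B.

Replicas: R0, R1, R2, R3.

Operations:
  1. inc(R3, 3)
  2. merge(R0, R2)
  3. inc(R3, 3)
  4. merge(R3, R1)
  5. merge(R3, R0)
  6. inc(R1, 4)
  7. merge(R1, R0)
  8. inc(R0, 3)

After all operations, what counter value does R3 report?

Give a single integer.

Answer: 6

Derivation:
Op 1: inc R3 by 3 -> R3=(0,0,0,3) value=3
Op 2: merge R0<->R2 -> R0=(0,0,0,0) R2=(0,0,0,0)
Op 3: inc R3 by 3 -> R3=(0,0,0,6) value=6
Op 4: merge R3<->R1 -> R3=(0,0,0,6) R1=(0,0,0,6)
Op 5: merge R3<->R0 -> R3=(0,0,0,6) R0=(0,0,0,6)
Op 6: inc R1 by 4 -> R1=(0,4,0,6) value=10
Op 7: merge R1<->R0 -> R1=(0,4,0,6) R0=(0,4,0,6)
Op 8: inc R0 by 3 -> R0=(3,4,0,6) value=13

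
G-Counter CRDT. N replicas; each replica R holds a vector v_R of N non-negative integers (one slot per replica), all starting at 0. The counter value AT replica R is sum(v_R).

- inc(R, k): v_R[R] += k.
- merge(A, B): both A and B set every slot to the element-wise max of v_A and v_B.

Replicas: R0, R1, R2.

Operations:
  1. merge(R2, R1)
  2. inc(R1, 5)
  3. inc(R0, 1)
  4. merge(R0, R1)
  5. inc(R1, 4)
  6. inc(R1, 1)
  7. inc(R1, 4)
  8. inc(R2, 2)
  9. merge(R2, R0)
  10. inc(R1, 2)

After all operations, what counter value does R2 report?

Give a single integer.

Answer: 8

Derivation:
Op 1: merge R2<->R1 -> R2=(0,0,0) R1=(0,0,0)
Op 2: inc R1 by 5 -> R1=(0,5,0) value=5
Op 3: inc R0 by 1 -> R0=(1,0,0) value=1
Op 4: merge R0<->R1 -> R0=(1,5,0) R1=(1,5,0)
Op 5: inc R1 by 4 -> R1=(1,9,0) value=10
Op 6: inc R1 by 1 -> R1=(1,10,0) value=11
Op 7: inc R1 by 4 -> R1=(1,14,0) value=15
Op 8: inc R2 by 2 -> R2=(0,0,2) value=2
Op 9: merge R2<->R0 -> R2=(1,5,2) R0=(1,5,2)
Op 10: inc R1 by 2 -> R1=(1,16,0) value=17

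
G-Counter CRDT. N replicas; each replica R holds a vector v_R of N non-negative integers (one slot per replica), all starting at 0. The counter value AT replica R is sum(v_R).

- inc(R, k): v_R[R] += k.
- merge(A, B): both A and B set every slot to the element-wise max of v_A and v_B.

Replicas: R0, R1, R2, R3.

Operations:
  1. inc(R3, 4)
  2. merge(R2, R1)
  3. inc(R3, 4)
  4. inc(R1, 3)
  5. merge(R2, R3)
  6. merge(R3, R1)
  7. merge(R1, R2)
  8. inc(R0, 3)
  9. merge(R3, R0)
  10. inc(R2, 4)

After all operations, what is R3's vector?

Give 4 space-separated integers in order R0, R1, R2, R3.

Answer: 3 3 0 8

Derivation:
Op 1: inc R3 by 4 -> R3=(0,0,0,4) value=4
Op 2: merge R2<->R1 -> R2=(0,0,0,0) R1=(0,0,0,0)
Op 3: inc R3 by 4 -> R3=(0,0,0,8) value=8
Op 4: inc R1 by 3 -> R1=(0,3,0,0) value=3
Op 5: merge R2<->R3 -> R2=(0,0,0,8) R3=(0,0,0,8)
Op 6: merge R3<->R1 -> R3=(0,3,0,8) R1=(0,3,0,8)
Op 7: merge R1<->R2 -> R1=(0,3,0,8) R2=(0,3,0,8)
Op 8: inc R0 by 3 -> R0=(3,0,0,0) value=3
Op 9: merge R3<->R0 -> R3=(3,3,0,8) R0=(3,3,0,8)
Op 10: inc R2 by 4 -> R2=(0,3,4,8) value=15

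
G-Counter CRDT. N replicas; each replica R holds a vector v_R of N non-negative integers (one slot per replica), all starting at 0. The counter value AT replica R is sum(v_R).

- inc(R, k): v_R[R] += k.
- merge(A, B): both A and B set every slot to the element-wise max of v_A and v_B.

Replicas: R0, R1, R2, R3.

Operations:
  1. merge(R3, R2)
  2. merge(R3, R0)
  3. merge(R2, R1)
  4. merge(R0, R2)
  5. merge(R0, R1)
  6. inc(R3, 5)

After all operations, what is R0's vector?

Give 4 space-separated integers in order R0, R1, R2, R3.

Answer: 0 0 0 0

Derivation:
Op 1: merge R3<->R2 -> R3=(0,0,0,0) R2=(0,0,0,0)
Op 2: merge R3<->R0 -> R3=(0,0,0,0) R0=(0,0,0,0)
Op 3: merge R2<->R1 -> R2=(0,0,0,0) R1=(0,0,0,0)
Op 4: merge R0<->R2 -> R0=(0,0,0,0) R2=(0,0,0,0)
Op 5: merge R0<->R1 -> R0=(0,0,0,0) R1=(0,0,0,0)
Op 6: inc R3 by 5 -> R3=(0,0,0,5) value=5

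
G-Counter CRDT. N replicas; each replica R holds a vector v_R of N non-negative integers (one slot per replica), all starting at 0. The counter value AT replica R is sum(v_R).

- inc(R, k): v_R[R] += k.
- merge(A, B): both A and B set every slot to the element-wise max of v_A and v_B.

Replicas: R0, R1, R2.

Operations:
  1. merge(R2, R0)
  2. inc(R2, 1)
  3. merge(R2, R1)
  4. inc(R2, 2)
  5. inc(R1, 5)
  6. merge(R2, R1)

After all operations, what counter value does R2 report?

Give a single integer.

Answer: 8

Derivation:
Op 1: merge R2<->R0 -> R2=(0,0,0) R0=(0,0,0)
Op 2: inc R2 by 1 -> R2=(0,0,1) value=1
Op 3: merge R2<->R1 -> R2=(0,0,1) R1=(0,0,1)
Op 4: inc R2 by 2 -> R2=(0,0,3) value=3
Op 5: inc R1 by 5 -> R1=(0,5,1) value=6
Op 6: merge R2<->R1 -> R2=(0,5,3) R1=(0,5,3)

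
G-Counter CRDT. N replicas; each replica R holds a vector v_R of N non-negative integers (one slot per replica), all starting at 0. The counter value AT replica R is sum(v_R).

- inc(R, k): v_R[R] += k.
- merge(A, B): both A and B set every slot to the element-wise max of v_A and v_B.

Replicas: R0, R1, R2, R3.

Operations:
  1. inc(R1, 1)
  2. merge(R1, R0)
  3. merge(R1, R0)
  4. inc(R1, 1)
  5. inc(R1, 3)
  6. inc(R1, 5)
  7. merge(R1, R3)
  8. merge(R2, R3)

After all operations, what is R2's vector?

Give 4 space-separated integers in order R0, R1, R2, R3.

Op 1: inc R1 by 1 -> R1=(0,1,0,0) value=1
Op 2: merge R1<->R0 -> R1=(0,1,0,0) R0=(0,1,0,0)
Op 3: merge R1<->R0 -> R1=(0,1,0,0) R0=(0,1,0,0)
Op 4: inc R1 by 1 -> R1=(0,2,0,0) value=2
Op 5: inc R1 by 3 -> R1=(0,5,0,0) value=5
Op 6: inc R1 by 5 -> R1=(0,10,0,0) value=10
Op 7: merge R1<->R3 -> R1=(0,10,0,0) R3=(0,10,0,0)
Op 8: merge R2<->R3 -> R2=(0,10,0,0) R3=(0,10,0,0)

Answer: 0 10 0 0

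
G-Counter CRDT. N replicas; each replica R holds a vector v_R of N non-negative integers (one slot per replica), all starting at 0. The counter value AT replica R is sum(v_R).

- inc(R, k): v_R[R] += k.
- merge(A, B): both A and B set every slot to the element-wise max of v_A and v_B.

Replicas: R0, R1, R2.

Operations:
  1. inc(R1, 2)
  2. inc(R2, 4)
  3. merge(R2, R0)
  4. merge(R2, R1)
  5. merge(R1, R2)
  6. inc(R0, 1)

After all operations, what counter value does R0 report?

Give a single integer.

Op 1: inc R1 by 2 -> R1=(0,2,0) value=2
Op 2: inc R2 by 4 -> R2=(0,0,4) value=4
Op 3: merge R2<->R0 -> R2=(0,0,4) R0=(0,0,4)
Op 4: merge R2<->R1 -> R2=(0,2,4) R1=(0,2,4)
Op 5: merge R1<->R2 -> R1=(0,2,4) R2=(0,2,4)
Op 6: inc R0 by 1 -> R0=(1,0,4) value=5

Answer: 5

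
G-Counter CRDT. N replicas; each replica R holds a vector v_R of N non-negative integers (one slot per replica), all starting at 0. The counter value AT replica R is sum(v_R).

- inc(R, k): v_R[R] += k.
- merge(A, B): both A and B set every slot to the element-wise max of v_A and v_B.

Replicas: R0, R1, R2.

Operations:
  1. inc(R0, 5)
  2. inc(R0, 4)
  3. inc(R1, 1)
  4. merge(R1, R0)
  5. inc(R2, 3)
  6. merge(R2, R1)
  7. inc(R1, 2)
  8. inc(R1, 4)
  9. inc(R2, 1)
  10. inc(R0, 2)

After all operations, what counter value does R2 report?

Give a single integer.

Op 1: inc R0 by 5 -> R0=(5,0,0) value=5
Op 2: inc R0 by 4 -> R0=(9,0,0) value=9
Op 3: inc R1 by 1 -> R1=(0,1,0) value=1
Op 4: merge R1<->R0 -> R1=(9,1,0) R0=(9,1,0)
Op 5: inc R2 by 3 -> R2=(0,0,3) value=3
Op 6: merge R2<->R1 -> R2=(9,1,3) R1=(9,1,3)
Op 7: inc R1 by 2 -> R1=(9,3,3) value=15
Op 8: inc R1 by 4 -> R1=(9,7,3) value=19
Op 9: inc R2 by 1 -> R2=(9,1,4) value=14
Op 10: inc R0 by 2 -> R0=(11,1,0) value=12

Answer: 14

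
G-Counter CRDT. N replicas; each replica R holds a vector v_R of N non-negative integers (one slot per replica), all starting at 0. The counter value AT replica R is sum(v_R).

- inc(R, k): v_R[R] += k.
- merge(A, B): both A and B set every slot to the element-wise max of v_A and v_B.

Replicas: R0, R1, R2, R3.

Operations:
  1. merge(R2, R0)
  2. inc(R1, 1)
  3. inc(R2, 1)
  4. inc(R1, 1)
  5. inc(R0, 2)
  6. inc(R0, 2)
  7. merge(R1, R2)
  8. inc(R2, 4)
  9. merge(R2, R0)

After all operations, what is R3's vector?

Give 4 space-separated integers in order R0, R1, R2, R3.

Answer: 0 0 0 0

Derivation:
Op 1: merge R2<->R0 -> R2=(0,0,0,0) R0=(0,0,0,0)
Op 2: inc R1 by 1 -> R1=(0,1,0,0) value=1
Op 3: inc R2 by 1 -> R2=(0,0,1,0) value=1
Op 4: inc R1 by 1 -> R1=(0,2,0,0) value=2
Op 5: inc R0 by 2 -> R0=(2,0,0,0) value=2
Op 6: inc R0 by 2 -> R0=(4,0,0,0) value=4
Op 7: merge R1<->R2 -> R1=(0,2,1,0) R2=(0,2,1,0)
Op 8: inc R2 by 4 -> R2=(0,2,5,0) value=7
Op 9: merge R2<->R0 -> R2=(4,2,5,0) R0=(4,2,5,0)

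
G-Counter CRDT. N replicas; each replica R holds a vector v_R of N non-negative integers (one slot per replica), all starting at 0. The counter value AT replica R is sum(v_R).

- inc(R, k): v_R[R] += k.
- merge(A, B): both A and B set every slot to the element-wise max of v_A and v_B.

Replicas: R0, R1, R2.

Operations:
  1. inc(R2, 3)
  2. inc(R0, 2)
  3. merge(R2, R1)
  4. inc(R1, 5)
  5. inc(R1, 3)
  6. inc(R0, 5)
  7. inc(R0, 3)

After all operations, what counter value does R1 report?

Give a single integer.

Answer: 11

Derivation:
Op 1: inc R2 by 3 -> R2=(0,0,3) value=3
Op 2: inc R0 by 2 -> R0=(2,0,0) value=2
Op 3: merge R2<->R1 -> R2=(0,0,3) R1=(0,0,3)
Op 4: inc R1 by 5 -> R1=(0,5,3) value=8
Op 5: inc R1 by 3 -> R1=(0,8,3) value=11
Op 6: inc R0 by 5 -> R0=(7,0,0) value=7
Op 7: inc R0 by 3 -> R0=(10,0,0) value=10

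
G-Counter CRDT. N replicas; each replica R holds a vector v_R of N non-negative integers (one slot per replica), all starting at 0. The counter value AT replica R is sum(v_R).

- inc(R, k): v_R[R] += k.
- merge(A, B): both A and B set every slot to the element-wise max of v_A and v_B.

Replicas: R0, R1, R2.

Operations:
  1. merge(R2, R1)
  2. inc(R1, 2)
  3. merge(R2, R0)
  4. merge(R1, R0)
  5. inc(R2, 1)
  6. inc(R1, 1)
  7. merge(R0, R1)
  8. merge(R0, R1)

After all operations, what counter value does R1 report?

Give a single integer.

Answer: 3

Derivation:
Op 1: merge R2<->R1 -> R2=(0,0,0) R1=(0,0,0)
Op 2: inc R1 by 2 -> R1=(0,2,0) value=2
Op 3: merge R2<->R0 -> R2=(0,0,0) R0=(0,0,0)
Op 4: merge R1<->R0 -> R1=(0,2,0) R0=(0,2,0)
Op 5: inc R2 by 1 -> R2=(0,0,1) value=1
Op 6: inc R1 by 1 -> R1=(0,3,0) value=3
Op 7: merge R0<->R1 -> R0=(0,3,0) R1=(0,3,0)
Op 8: merge R0<->R1 -> R0=(0,3,0) R1=(0,3,0)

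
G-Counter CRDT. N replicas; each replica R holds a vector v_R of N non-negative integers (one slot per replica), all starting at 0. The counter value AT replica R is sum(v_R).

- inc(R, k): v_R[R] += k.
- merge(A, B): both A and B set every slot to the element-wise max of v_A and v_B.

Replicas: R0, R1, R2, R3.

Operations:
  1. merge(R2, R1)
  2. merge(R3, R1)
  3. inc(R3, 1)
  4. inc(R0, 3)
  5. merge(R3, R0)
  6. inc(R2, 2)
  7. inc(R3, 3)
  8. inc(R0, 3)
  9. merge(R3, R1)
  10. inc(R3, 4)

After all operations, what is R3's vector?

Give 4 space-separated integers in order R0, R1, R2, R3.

Op 1: merge R2<->R1 -> R2=(0,0,0,0) R1=(0,0,0,0)
Op 2: merge R3<->R1 -> R3=(0,0,0,0) R1=(0,0,0,0)
Op 3: inc R3 by 1 -> R3=(0,0,0,1) value=1
Op 4: inc R0 by 3 -> R0=(3,0,0,0) value=3
Op 5: merge R3<->R0 -> R3=(3,0,0,1) R0=(3,0,0,1)
Op 6: inc R2 by 2 -> R2=(0,0,2,0) value=2
Op 7: inc R3 by 3 -> R3=(3,0,0,4) value=7
Op 8: inc R0 by 3 -> R0=(6,0,0,1) value=7
Op 9: merge R3<->R1 -> R3=(3,0,0,4) R1=(3,0,0,4)
Op 10: inc R3 by 4 -> R3=(3,0,0,8) value=11

Answer: 3 0 0 8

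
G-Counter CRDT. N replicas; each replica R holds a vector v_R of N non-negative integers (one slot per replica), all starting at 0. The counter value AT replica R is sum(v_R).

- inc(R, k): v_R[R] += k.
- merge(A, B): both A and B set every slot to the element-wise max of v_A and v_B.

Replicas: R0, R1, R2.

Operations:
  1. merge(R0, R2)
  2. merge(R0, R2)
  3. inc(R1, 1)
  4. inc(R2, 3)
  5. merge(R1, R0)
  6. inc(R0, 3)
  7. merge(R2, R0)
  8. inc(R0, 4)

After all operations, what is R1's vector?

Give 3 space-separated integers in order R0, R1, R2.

Op 1: merge R0<->R2 -> R0=(0,0,0) R2=(0,0,0)
Op 2: merge R0<->R2 -> R0=(0,0,0) R2=(0,0,0)
Op 3: inc R1 by 1 -> R1=(0,1,0) value=1
Op 4: inc R2 by 3 -> R2=(0,0,3) value=3
Op 5: merge R1<->R0 -> R1=(0,1,0) R0=(0,1,0)
Op 6: inc R0 by 3 -> R0=(3,1,0) value=4
Op 7: merge R2<->R0 -> R2=(3,1,3) R0=(3,1,3)
Op 8: inc R0 by 4 -> R0=(7,1,3) value=11

Answer: 0 1 0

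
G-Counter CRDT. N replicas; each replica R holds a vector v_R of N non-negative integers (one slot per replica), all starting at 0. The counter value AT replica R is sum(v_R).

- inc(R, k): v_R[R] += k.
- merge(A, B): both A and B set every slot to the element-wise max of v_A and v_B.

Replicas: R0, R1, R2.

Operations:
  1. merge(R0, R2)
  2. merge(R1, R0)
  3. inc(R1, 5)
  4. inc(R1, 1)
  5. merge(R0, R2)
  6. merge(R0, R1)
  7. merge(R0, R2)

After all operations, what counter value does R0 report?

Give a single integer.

Op 1: merge R0<->R2 -> R0=(0,0,0) R2=(0,0,0)
Op 2: merge R1<->R0 -> R1=(0,0,0) R0=(0,0,0)
Op 3: inc R1 by 5 -> R1=(0,5,0) value=5
Op 4: inc R1 by 1 -> R1=(0,6,0) value=6
Op 5: merge R0<->R2 -> R0=(0,0,0) R2=(0,0,0)
Op 6: merge R0<->R1 -> R0=(0,6,0) R1=(0,6,0)
Op 7: merge R0<->R2 -> R0=(0,6,0) R2=(0,6,0)

Answer: 6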